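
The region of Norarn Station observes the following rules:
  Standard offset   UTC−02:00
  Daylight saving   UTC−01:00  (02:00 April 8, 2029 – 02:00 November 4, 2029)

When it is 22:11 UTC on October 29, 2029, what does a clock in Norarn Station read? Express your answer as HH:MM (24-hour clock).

21:11

At the standard offset (UTC−02:00), 22:11 UTC − 2h = 20:11 Norarn Station standard time.
The standard-time date in Norarn Station, October 29, 2029, falls between 8 April and 4 November, so daylight saving is in effect and Norarn Station is at UTC−01:00.
22:11 UTC − 1h = 21:11 local.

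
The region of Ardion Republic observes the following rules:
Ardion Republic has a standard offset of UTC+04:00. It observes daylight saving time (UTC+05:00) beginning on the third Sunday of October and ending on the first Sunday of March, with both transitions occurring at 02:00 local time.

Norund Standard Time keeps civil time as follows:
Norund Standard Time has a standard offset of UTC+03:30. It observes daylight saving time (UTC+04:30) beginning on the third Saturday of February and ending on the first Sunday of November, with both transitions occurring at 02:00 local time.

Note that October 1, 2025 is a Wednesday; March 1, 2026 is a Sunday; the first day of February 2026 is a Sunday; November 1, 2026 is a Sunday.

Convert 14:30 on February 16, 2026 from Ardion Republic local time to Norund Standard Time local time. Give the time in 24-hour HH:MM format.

1 October 2025 is a Wednesday, so the first Sunday is October 5 and the third is October 19.
1 March 2026 is a Sunday, so the first Sunday is March 1.
February 16, 2026 falls between 19 October 2025 and 1 March 2026, so daylight saving is in effect and Ardion Republic is at UTC+05:00.
14:30 Ardion Republic − 5h = 09:30 UTC.
1 February 2026 is a Sunday, so the first Saturday is February 7 and the third is February 21.
1 November 2026 is a Sunday, so the first Sunday is November 1.
At the standard offset (UTC+03:30), 09:30 UTC + 3h30m = 13:00 Norund Standard Time standard time.
The standard-time date in Norund Standard Time, February 16, 2026, does not fall between 21 February and 1 November, so daylight saving is not in effect and Norund Standard Time is at UTC+03:30.
09:30 UTC + 3h30m = 13:00 Norund Standard Time.

13:00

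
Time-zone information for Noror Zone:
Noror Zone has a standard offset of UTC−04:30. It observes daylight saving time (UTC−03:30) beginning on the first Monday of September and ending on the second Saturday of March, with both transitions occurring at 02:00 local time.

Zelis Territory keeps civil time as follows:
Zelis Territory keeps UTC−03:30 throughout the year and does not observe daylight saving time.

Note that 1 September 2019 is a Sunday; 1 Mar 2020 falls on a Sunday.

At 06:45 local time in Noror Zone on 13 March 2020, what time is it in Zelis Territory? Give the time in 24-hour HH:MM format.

1 September 2019 is a Sunday, so the first Monday is September 2.
1 March 2020 is a Sunday, so the first Saturday is March 7 and the second is March 14.
Daylight saving runs 2 September 2019 – 14 March 2020; 13 March 2020 is inside that window, so Noror Zone is at UTC−03:30.
06:45 Noror Zone + 3h30m = 10:15 UTC.
Zelis Territory has no daylight saving, so its offset is UTC−03:30 year-round.
10:15 UTC − 3h30m = 06:45 Zelis Territory.

06:45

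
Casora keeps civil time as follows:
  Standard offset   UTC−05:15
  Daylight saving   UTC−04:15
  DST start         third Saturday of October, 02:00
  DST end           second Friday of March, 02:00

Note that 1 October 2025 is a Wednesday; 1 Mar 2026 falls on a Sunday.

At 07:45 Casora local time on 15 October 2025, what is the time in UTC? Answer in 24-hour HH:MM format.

1 October 2025 is a Wednesday, so the first Saturday is October 4 and the third is October 18.
1 March 2026 is a Sunday, so the first Friday is March 6 and the second is March 13.
Daylight saving runs 18 October 2025 – 13 March 2026; 15 October 2025 is outside that window, so Casora is on standard time at UTC−05:15.
07:45 local + 5h15m = 13:00 UTC.

13:00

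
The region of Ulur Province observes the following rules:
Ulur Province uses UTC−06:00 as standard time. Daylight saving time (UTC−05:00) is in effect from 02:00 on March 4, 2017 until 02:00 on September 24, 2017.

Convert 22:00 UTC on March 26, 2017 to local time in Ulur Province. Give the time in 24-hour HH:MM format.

17:00

At the standard offset (UTC−06:00), 22:00 UTC − 6h = 16:00 Ulur Province standard time.
The standard-time date in Ulur Province, March 26, 2017, falls between 4 March and 24 September, so daylight saving is in effect and Ulur Province is at UTC−05:00.
22:00 UTC − 5h = 17:00 local.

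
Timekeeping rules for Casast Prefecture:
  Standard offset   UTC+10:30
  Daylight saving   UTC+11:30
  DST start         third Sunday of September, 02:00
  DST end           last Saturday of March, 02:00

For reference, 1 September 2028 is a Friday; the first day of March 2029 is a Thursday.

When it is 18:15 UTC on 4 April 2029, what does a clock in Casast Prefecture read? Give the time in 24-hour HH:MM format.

1 September 2028 is a Friday, so the first Sunday is September 3 and the third is September 17.
1 March 2029 is a Thursday, so Saturdays fall on 3, 10, 17, 24, 31; the last is March 31.
At the standard offset (UTC+10:30), 18:15 UTC + 10h30m = 04:45 Casast Prefecture standard time (rolling into the next day, 5 April 2029).
Daylight saving runs 17 September 2028 – 31 March 2029; the standard-time date in Casast Prefecture, 5 April 2029, is outside that window, so Casast Prefecture is on standard time at UTC+10:30.
18:15 UTC + 10h30m = 04:45 local (rolling into the next day, 5 April 2029).

04:45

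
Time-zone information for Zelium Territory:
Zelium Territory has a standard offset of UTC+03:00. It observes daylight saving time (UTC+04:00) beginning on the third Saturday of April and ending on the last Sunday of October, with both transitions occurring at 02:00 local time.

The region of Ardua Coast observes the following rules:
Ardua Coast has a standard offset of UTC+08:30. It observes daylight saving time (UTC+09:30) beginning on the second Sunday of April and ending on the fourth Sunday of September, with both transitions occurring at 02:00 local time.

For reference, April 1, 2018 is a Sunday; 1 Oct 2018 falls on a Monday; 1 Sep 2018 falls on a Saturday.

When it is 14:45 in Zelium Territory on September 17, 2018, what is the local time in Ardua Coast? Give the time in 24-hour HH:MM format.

20:15

1 April 2018 is a Sunday, so the first Saturday is April 7 and the third is April 21.
1 October 2018 is a Monday, so Sundays fall on 7, 14, 21, 28; the last is October 28.
September 17, 2018 lies within the daylight-saving period (21 April – 28 October), so Zelium Territory is on daylight time, UTC+04:00.
14:45 Zelium Territory − 4h = 10:45 UTC.
1 April 2018 is a Sunday, so the first Sunday is April 1 and the second is April 8.
1 September 2018 is a Saturday, so the first Sunday is September 2 and the fourth is September 23.
At the standard offset (UTC+08:30), 10:45 UTC + 8h30m = 19:15 Ardua Coast standard time.
Daylight saving runs 8 April – 23 September; the standard-time date in Ardua Coast, September 17, 2018, is inside that window, so Ardua Coast is at UTC+09:30.
10:45 UTC + 9h30m = 20:15 Ardua Coast.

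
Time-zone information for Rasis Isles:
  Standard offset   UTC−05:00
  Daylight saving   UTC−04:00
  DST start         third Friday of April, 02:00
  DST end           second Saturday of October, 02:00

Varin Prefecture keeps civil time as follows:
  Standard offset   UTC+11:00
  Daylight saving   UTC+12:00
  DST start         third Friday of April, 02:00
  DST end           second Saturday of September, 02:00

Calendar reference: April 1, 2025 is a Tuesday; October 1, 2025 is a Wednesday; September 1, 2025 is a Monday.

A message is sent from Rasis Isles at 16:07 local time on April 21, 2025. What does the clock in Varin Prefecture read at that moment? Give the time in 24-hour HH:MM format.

1 April 2025 is a Tuesday, so the first Friday is April 4 and the third is April 18.
1 October 2025 is a Wednesday, so the first Saturday is October 4 and the second is October 11.
Daylight saving runs 18 April – 11 October; April 21, 2025 is inside that window, so Rasis Isles is at UTC−04:00.
16:07 Rasis Isles + 4h = 20:07 UTC.
1 April 2025 is a Tuesday, so the first Friday is April 4 and the third is April 18.
1 September 2025 is a Monday, so the first Saturday is September 6 and the second is September 13.
At the standard offset (UTC+11:00), 20:07 UTC + 11h = 07:07 Varin Prefecture standard time (rolling into the next day, 22 April 2025).
The standard-time date in Varin Prefecture, April 22, 2025, lies within the daylight-saving period (18 April – 13 September), so Varin Prefecture is on daylight time, UTC+12:00.
20:07 UTC + 12h = 08:07 Varin Prefecture (rolling into the next day, 22 April 2025).

08:07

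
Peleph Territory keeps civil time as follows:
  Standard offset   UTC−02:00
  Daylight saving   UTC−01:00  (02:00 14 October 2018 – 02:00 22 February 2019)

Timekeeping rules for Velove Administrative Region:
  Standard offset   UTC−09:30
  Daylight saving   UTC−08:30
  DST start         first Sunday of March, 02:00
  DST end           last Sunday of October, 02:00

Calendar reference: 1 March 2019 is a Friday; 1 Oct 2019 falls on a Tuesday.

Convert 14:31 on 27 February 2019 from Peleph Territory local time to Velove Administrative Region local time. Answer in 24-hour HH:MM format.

Daylight saving runs 14 October 2018 – 22 February 2019; 27 February 2019 is outside that window, so Peleph Territory is on standard time at UTC−02:00.
14:31 Peleph Territory + 2h = 16:31 UTC.
1 March 2019 is a Friday, so the first Sunday is March 3.
1 October 2019 is a Tuesday, so Sundays fall on 6, 13, 20, 27; the last is October 27.
At the standard offset (UTC−09:30), 16:31 UTC − 9h30m = 07:01 Velove Administrative Region standard time.
The standard-time date in Velove Administrative Region, 27 February 2019, is outside the daylight-saving period (3 March – 27 October), so Velove Administrative Region is on standard time, UTC−09:30.
16:31 UTC − 9h30m = 07:01 Velove Administrative Region.

07:01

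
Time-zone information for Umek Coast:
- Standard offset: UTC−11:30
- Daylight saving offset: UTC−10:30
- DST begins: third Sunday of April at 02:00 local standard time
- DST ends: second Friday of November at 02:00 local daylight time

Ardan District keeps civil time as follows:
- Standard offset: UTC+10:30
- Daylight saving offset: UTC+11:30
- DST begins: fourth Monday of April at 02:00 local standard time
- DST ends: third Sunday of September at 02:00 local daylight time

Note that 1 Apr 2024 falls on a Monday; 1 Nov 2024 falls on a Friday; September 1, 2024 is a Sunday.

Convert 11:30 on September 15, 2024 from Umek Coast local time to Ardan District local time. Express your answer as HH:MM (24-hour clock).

08:30

1 April 2024 is a Monday, so the first Sunday is April 7 and the third is April 21.
1 November 2024 is a Friday, so the first Friday is November 1 and the second is November 8.
Daylight saving runs 21 April – 8 November; September 15, 2024 is inside that window, so Umek Coast is at UTC−10:30.
11:30 Umek Coast + 10h30m = 22:00 UTC.
1 April 2024 is a Monday, so the first Monday is April 1 and the fourth is April 22.
1 September 2024 is a Sunday, so the first Sunday is September 1 and the third is September 15.
At the standard offset (UTC+10:30), 22:00 UTC + 10h30m = 08:30 Ardan District standard time (rolling into the next day, 16 September 2024).
Daylight saving runs 22 April – 15 September; the standard-time date in Ardan District, September 16, 2024, is outside that window, so Ardan District is on standard time at UTC+10:30.
22:00 UTC + 10h30m = 08:30 Ardan District (rolling into the next day, 16 September 2024).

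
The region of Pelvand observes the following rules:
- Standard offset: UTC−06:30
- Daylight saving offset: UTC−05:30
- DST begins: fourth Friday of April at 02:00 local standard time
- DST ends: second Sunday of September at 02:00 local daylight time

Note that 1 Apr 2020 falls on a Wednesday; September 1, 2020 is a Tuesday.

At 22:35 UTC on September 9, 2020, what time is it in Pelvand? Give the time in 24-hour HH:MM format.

1 April 2020 is a Wednesday, so the first Friday is April 3 and the fourth is April 24.
1 September 2020 is a Tuesday, so the first Sunday is September 6 and the second is September 13.
At the standard offset (UTC−06:30), 22:35 UTC − 6h30m = 16:05 Pelvand standard time.
Daylight saving runs 24 April – 13 September; the standard-time date in Pelvand, September 9, 2020, is inside that window, so Pelvand is at UTC−05:30.
22:35 UTC − 5h30m = 17:05 local.

17:05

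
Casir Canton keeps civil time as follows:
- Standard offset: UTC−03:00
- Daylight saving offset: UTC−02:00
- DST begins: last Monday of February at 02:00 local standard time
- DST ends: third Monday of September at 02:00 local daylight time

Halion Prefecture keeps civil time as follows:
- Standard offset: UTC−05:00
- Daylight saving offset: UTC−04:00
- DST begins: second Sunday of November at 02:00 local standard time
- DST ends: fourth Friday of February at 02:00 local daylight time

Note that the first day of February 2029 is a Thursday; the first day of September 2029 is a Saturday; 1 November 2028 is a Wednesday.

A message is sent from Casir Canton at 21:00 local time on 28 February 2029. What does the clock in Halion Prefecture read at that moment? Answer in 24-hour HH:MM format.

1 February 2029 is a Thursday, so Mondays fall on 5, 12, 19, 26; the last is February 26.
1 September 2029 is a Saturday, so the first Monday is September 3 and the third is September 17.
Daylight saving runs 26 February – 17 September; 28 February 2029 is inside that window, so Casir Canton is at UTC−02:00.
21:00 Casir Canton + 2h = 23:00 UTC.
1 November 2028 is a Wednesday, so the first Sunday is November 5 and the second is November 12.
1 February 2029 is a Thursday, so the first Friday is February 2 and the fourth is February 23.
At the standard offset (UTC−05:00), 23:00 UTC − 5h = 18:00 Halion Prefecture standard time.
The standard-time date in Halion Prefecture, 28 February 2029, is outside the daylight-saving period (12 November 2028 – 23 February 2029), so Halion Prefecture is on standard time, UTC−05:00.
23:00 UTC − 5h = 18:00 Halion Prefecture.

18:00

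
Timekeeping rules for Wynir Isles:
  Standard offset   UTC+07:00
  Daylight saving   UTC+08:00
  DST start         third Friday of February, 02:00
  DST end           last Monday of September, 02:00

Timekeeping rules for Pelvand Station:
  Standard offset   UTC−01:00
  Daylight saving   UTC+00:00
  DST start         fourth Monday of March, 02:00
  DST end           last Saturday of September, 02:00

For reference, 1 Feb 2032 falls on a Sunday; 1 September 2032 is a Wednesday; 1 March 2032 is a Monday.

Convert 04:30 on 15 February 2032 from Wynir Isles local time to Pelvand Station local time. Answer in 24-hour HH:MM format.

1 February 2032 is a Sunday, so the first Friday is February 6 and the third is February 20.
1 September 2032 is a Wednesday, so Mondays fall on 6, 13, 20, 27; the last is September 27.
Daylight saving runs 20 February – 27 September; 15 February 2032 is outside that window, so Wynir Isles is on standard time at UTC+07:00.
04:30 Wynir Isles − 7h = 21:30 UTC (rolling into the previous day, 14 February 2032).
1 March 2032 is a Monday, so the first Monday is March 1 and the fourth is March 22.
1 September 2032 is a Wednesday, so Saturdays fall on 4, 11, 18, 25; the last is September 25.
At the standard offset (UTC−01:00), 21:30 UTC − 1h = 20:30 Pelvand Station standard time.
The standard-time date in Pelvand Station, 14 February 2032, is outside the daylight-saving period (22 March – 25 September), so Pelvand Station is on standard time, UTC−01:00.
21:30 UTC − 1h = 20:30 Pelvand Station.

20:30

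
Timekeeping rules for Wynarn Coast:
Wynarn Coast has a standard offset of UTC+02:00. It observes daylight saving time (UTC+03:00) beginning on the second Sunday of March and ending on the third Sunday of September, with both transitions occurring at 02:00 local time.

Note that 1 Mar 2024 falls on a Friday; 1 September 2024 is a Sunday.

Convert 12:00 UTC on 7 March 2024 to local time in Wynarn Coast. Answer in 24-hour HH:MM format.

14:00

1 March 2024 is a Friday, so the first Sunday is March 3 and the second is March 10.
1 September 2024 is a Sunday, so the first Sunday is September 1 and the third is September 15.
At the standard offset (UTC+02:00), 12:00 UTC + 2h = 14:00 Wynarn Coast standard time.
Daylight saving runs 10 March – 15 September; the standard-time date in Wynarn Coast, 7 March 2024, is outside that window, so Wynarn Coast is on standard time at UTC+02:00.
12:00 UTC + 2h = 14:00 local.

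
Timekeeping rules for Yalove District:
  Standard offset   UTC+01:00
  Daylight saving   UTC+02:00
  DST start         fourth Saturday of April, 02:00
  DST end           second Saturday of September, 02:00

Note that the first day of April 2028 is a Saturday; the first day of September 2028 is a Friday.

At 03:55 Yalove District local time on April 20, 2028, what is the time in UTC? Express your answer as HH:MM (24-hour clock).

1 April 2028 is a Saturday, so the first Saturday is April 1 and the fourth is April 22.
1 September 2028 is a Friday, so the first Saturday is September 2 and the second is September 9.
April 20, 2028 is outside the daylight-saving period (22 April – 9 September), so Yalove District is on standard time, UTC+01:00.
03:55 local − 1h = 02:55 UTC.

02:55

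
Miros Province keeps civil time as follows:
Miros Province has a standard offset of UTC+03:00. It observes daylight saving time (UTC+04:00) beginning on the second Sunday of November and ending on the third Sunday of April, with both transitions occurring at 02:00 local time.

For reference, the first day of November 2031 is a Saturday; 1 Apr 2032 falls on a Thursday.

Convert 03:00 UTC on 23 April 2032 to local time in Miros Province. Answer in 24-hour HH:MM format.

06:00

1 November 2031 is a Saturday, so the first Sunday is November 2 and the second is November 9.
1 April 2032 is a Thursday, so the first Sunday is April 4 and the third is April 18.
At the standard offset (UTC+03:00), 03:00 UTC + 3h = 06:00 Miros Province standard time.
Daylight saving runs 9 November 2031 – 18 April 2032; the standard-time date in Miros Province, 23 April 2032, is outside that window, so Miros Province is on standard time at UTC+03:00.
03:00 UTC + 3h = 06:00 local.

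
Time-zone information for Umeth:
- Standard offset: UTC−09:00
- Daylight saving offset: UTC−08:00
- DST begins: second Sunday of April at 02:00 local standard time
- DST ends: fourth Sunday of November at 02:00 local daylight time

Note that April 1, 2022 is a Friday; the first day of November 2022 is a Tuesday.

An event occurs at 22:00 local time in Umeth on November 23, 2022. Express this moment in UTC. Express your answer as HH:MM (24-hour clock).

1 April 2022 is a Friday, so the first Sunday is April 3 and the second is April 10.
1 November 2022 is a Tuesday, so the first Sunday is November 6 and the fourth is November 27.
November 23, 2022 falls between 10 April and 27 November, so daylight saving is in effect and Umeth is at UTC−08:00.
22:00 local + 8h = 06:00 UTC (rolling into the next day, 24 November 2022).

06:00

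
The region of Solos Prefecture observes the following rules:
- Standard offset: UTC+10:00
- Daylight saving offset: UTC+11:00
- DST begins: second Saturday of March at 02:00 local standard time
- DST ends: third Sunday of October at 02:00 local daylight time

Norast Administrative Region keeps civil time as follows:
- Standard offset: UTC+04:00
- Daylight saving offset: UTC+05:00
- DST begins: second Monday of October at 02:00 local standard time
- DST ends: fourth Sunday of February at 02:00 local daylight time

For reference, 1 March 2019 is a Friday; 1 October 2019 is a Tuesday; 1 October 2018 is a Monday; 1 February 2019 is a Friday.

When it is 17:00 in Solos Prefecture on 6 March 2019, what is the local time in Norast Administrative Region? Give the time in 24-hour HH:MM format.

11:00

1 March 2019 is a Friday, so the first Saturday is March 2 and the second is March 9.
1 October 2019 is a Tuesday, so the first Sunday is October 6 and the third is October 20.
6 March 2019 is outside the daylight-saving period (9 March – 20 October), so Solos Prefecture is on standard time, UTC+10:00.
17:00 Solos Prefecture − 10h = 07:00 UTC.
1 October 2018 is a Monday, so the first Monday is October 1 and the second is October 8.
1 February 2019 is a Friday, so the first Sunday is February 3 and the fourth is February 24.
At the standard offset (UTC+04:00), 07:00 UTC + 4h = 11:00 Norast Administrative Region standard time.
The standard-time date in Norast Administrative Region, 6 March 2019, is outside the daylight-saving period (8 October 2018 – 24 February 2019), so Norast Administrative Region is on standard time, UTC+04:00.
07:00 UTC + 4h = 11:00 Norast Administrative Region.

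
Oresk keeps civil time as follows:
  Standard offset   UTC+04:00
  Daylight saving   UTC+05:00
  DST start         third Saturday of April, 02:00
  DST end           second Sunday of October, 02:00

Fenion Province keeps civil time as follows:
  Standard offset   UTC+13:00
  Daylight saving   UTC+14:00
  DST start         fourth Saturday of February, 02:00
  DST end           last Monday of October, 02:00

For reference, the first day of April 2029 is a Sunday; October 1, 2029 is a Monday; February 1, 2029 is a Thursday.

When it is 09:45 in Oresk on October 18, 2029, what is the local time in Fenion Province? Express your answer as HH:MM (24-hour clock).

19:45

1 April 2029 is a Sunday, so the first Saturday is April 7 and the third is April 21.
1 October 2029 is a Monday, so the first Sunday is October 7 and the second is October 14.
October 18, 2029 is outside the daylight-saving period (21 April – 14 October), so Oresk is on standard time, UTC+04:00.
09:45 Oresk − 4h = 05:45 UTC.
1 February 2029 is a Thursday, so the first Saturday is February 3 and the fourth is February 24.
1 October 2029 is a Monday, so Mondays fall on 1, 8, 15, 22, 29; the last is October 29.
At the standard offset (UTC+13:00), 05:45 UTC + 13h = 18:45 Fenion Province standard time.
Daylight saving runs 24 February – 29 October; the standard-time date in Fenion Province, October 18, 2029, is inside that window, so Fenion Province is at UTC+14:00.
05:45 UTC + 14h = 19:45 Fenion Province.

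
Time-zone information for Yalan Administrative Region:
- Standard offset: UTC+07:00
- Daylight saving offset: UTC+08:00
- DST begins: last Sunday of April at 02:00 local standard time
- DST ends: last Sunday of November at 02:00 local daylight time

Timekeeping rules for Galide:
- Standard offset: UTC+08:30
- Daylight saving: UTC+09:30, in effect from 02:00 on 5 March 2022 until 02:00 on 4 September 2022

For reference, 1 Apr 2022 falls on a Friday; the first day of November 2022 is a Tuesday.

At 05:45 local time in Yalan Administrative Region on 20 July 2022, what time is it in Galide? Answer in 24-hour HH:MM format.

1 April 2022 is a Friday, so Sundays fall on 3, 10, 17, 24; the last is April 24.
1 November 2022 is a Tuesday, so Sundays fall on 6, 13, 20, 27; the last is November 27.
Daylight saving runs 24 April – 27 November; 20 July 2022 is inside that window, so Yalan Administrative Region is at UTC+08:00.
05:45 Yalan Administrative Region − 8h = 21:45 UTC (rolling into the previous day, 19 July 2022).
At the standard offset (UTC+08:30), 21:45 UTC + 8h30m = 06:15 Galide standard time (rolling into the next day, 20 July 2022).
The standard-time date in Galide, 20 July 2022, falls between 5 March and 4 September, so daylight saving is in effect and Galide is at UTC+09:30.
21:45 UTC + 9h30m = 07:15 Galide (rolling into the next day, 20 July 2022).

07:15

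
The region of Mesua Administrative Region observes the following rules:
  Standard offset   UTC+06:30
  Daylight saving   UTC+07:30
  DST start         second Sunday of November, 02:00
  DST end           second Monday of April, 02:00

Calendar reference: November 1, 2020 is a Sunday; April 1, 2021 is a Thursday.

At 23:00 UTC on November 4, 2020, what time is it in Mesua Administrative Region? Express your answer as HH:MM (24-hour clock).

05:30

1 November 2020 is a Sunday, so the first Sunday is November 1 and the second is November 8.
1 April 2021 is a Thursday, so the first Monday is April 5 and the second is April 12.
At the standard offset (UTC+06:30), 23:00 UTC + 6h30m = 05:30 Mesua Administrative Region standard time (rolling into the next day, 5 November 2020).
The standard-time date in Mesua Administrative Region, November 5, 2020, is outside the daylight-saving period (8 November 2020 – 12 April 2021), so Mesua Administrative Region is on standard time, UTC+06:30.
23:00 UTC + 6h30m = 05:30 local (rolling into the next day, 5 November 2020).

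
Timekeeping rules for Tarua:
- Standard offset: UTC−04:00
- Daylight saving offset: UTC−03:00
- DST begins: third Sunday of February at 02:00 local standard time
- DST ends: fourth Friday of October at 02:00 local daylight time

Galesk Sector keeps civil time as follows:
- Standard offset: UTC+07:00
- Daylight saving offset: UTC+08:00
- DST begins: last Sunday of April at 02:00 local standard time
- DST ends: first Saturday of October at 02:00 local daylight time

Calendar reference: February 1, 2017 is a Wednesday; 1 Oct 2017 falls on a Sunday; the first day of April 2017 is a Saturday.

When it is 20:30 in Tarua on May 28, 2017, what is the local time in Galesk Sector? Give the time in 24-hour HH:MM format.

1 February 2017 is a Wednesday, so the first Sunday is February 5 and the third is February 19.
1 October 2017 is a Sunday, so the first Friday is October 6 and the fourth is October 27.
Daylight saving runs 19 February – 27 October; May 28, 2017 is inside that window, so Tarua is at UTC−03:00.
20:30 Tarua + 3h = 23:30 UTC.
1 April 2017 is a Saturday, so Sundays fall on 2, 9, 16, 23, 30; the last is April 30.
1 October 2017 is a Sunday, so the first Saturday is October 7.
At the standard offset (UTC+07:00), 23:30 UTC + 7h = 06:30 Galesk Sector standard time (rolling into the next day, 29 May 2017).
The standard-time date in Galesk Sector, May 29, 2017, lies within the daylight-saving period (30 April – 7 October), so Galesk Sector is on daylight time, UTC+08:00.
23:30 UTC + 8h = 07:30 Galesk Sector (rolling into the next day, 29 May 2017).

07:30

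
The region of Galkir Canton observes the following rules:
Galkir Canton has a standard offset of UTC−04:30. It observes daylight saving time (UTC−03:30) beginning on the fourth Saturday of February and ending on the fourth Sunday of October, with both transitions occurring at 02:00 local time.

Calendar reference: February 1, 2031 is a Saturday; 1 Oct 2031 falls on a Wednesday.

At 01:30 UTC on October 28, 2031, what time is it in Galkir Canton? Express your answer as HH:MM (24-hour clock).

21:00

1 February 2031 is a Saturday, so the first Saturday is February 1 and the fourth is February 22.
1 October 2031 is a Wednesday, so the first Sunday is October 5 and the fourth is October 26.
At the standard offset (UTC−04:30), 01:30 UTC − 4h30m = 21:00 Galkir Canton standard time (rolling into the previous day, 27 October 2031).
The standard-time date in Galkir Canton, October 27, 2031, does not fall between 22 February and 26 October, so daylight saving is not in effect and Galkir Canton is at UTC−04:30.
01:30 UTC − 4h30m = 21:00 local (rolling into the previous day, 27 October 2031).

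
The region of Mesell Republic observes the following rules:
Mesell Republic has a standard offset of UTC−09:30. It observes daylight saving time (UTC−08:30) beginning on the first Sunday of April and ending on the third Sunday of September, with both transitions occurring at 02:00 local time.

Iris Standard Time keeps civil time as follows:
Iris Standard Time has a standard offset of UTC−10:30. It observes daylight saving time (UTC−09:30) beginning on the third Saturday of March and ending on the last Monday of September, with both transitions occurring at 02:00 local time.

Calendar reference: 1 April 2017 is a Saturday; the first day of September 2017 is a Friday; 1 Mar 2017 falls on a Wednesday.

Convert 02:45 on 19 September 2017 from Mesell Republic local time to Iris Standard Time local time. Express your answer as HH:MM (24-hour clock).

02:45

1 April 2017 is a Saturday, so the first Sunday is April 2.
1 September 2017 is a Friday, so the first Sunday is September 3 and the third is September 17.
19 September 2017 does not fall between 2 April and 17 September, so daylight saving is not in effect and Mesell Republic is at UTC−09:30.
02:45 Mesell Republic + 9h30m = 12:15 UTC.
1 March 2017 is a Wednesday, so the first Saturday is March 4 and the third is March 18.
1 September 2017 is a Friday, so Mondays fall on 4, 11, 18, 25; the last is September 25.
At the standard offset (UTC−10:30), 12:15 UTC − 10h30m = 01:45 Iris Standard Time standard time.
The standard-time date in Iris Standard Time, 19 September 2017, falls between 18 March and 25 September, so daylight saving is in effect and Iris Standard Time is at UTC−09:30.
12:15 UTC − 9h30m = 02:45 Iris Standard Time.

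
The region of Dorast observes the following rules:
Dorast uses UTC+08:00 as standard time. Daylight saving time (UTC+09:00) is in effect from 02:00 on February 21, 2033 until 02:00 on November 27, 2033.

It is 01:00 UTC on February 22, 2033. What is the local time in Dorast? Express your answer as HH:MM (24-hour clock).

At the standard offset (UTC+08:00), 01:00 UTC + 8h = 09:00 Dorast standard time.
Daylight saving runs 21 February – 27 November; the standard-time date in Dorast, February 22, 2033, is inside that window, so Dorast is at UTC+09:00.
01:00 UTC + 9h = 10:00 local.

10:00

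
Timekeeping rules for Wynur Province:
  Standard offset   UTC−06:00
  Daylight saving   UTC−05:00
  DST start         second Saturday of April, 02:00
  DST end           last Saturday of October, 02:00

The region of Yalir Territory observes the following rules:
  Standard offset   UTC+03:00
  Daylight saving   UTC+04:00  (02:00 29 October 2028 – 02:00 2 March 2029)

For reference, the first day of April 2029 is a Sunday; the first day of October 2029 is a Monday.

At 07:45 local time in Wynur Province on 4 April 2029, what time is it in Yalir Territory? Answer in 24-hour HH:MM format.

16:45

1 April 2029 is a Sunday, so the first Saturday is April 7 and the second is April 14.
1 October 2029 is a Monday, so Saturdays fall on 6, 13, 20, 27; the last is October 27.
4 April 2029 does not fall between 14 April and 27 October, so daylight saving is not in effect and Wynur Province is at UTC−06:00.
07:45 Wynur Province + 6h = 13:45 UTC.
At the standard offset (UTC+03:00), 13:45 UTC + 3h = 16:45 Yalir Territory standard time.
The standard-time date in Yalir Territory, 4 April 2029, does not fall between 29 October 2028 and 2 March 2029, so daylight saving is not in effect and Yalir Territory is at UTC+03:00.
13:45 UTC + 3h = 16:45 Yalir Territory.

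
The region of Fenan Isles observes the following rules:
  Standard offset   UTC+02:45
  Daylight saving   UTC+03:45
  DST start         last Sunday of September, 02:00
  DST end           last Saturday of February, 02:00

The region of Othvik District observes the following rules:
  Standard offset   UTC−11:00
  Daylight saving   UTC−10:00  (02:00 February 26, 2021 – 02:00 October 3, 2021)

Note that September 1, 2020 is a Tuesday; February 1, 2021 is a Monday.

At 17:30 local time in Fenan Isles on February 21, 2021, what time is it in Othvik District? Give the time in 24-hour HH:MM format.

1 September 2020 is a Tuesday, so Sundays fall on 6, 13, 20, 27; the last is September 27.
1 February 2021 is a Monday, so Saturdays fall on 6, 13, 20, 27; the last is February 27.
Daylight saving runs 27 September 2020 – 27 February 2021; February 21, 2021 is inside that window, so Fenan Isles is at UTC+03:45.
17:30 Fenan Isles − 3h45m = 13:45 UTC.
At the standard offset (UTC−11:00), 13:45 UTC − 11h = 02:45 Othvik District standard time.
Daylight saving runs 26 February – 3 October; the standard-time date in Othvik District, February 21, 2021, is outside that window, so Othvik District is on standard time at UTC−11:00.
13:45 UTC − 11h = 02:45 Othvik District.

02:45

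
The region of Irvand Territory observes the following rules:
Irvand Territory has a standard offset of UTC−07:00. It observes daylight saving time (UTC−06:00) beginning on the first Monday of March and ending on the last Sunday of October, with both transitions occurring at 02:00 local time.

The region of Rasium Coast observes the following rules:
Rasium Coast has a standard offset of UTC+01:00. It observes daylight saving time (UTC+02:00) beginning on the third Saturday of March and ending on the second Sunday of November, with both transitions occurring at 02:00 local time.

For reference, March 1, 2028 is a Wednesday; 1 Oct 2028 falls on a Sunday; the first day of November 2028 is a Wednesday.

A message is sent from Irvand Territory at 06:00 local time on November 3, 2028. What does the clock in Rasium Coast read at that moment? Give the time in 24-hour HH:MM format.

15:00

1 March 2028 is a Wednesday, so the first Monday is March 6.
1 October 2028 is a Sunday, so Sundays fall on 1, 8, 15, 22, 29; the last is October 29.
November 3, 2028 is outside the daylight-saving period (6 March – 29 October), so Irvand Territory is on standard time, UTC−07:00.
06:00 Irvand Territory + 7h = 13:00 UTC.
1 March 2028 is a Wednesday, so the first Saturday is March 4 and the third is March 18.
1 November 2028 is a Wednesday, so the first Sunday is November 5 and the second is November 12.
At the standard offset (UTC+01:00), 13:00 UTC + 1h = 14:00 Rasium Coast standard time.
The standard-time date in Rasium Coast, November 3, 2028, falls between 18 March and 12 November, so daylight saving is in effect and Rasium Coast is at UTC+02:00.
13:00 UTC + 2h = 15:00 Rasium Coast.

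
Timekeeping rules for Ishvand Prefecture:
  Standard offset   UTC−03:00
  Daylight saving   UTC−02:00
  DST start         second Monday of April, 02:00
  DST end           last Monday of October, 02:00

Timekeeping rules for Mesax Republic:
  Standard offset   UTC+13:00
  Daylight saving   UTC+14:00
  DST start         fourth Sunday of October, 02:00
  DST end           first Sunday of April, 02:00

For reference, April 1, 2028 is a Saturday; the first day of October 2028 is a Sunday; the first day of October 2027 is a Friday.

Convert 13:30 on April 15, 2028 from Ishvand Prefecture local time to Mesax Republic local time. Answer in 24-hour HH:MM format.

04:30

1 April 2028 is a Saturday, so the first Monday is April 3 and the second is April 10.
1 October 2028 is a Sunday, so Mondays fall on 2, 9, 16, 23, 30; the last is October 30.
April 15, 2028 lies within the daylight-saving period (10 April – 30 October), so Ishvand Prefecture is on daylight time, UTC−02:00.
13:30 Ishvand Prefecture + 2h = 15:30 UTC.
1 October 2027 is a Friday, so the first Sunday is October 3 and the fourth is October 24.
1 April 2028 is a Saturday, so the first Sunday is April 2.
At the standard offset (UTC+13:00), 15:30 UTC + 13h = 04:30 Mesax Republic standard time (rolling into the next day, 16 April 2028).
Daylight saving runs 24 October 2027 – 2 April 2028; the standard-time date in Mesax Republic, April 16, 2028, is outside that window, so Mesax Republic is on standard time at UTC+13:00.
15:30 UTC + 13h = 04:30 Mesax Republic (rolling into the next day, 16 April 2028).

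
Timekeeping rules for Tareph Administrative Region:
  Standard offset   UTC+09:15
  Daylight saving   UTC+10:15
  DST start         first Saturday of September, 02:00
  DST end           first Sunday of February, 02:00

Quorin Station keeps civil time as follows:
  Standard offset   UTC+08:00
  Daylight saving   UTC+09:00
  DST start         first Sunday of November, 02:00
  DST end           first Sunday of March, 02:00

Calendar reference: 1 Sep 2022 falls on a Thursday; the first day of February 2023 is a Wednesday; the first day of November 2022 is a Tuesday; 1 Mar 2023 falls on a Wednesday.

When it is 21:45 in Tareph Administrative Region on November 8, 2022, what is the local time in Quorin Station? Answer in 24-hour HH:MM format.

1 September 2022 is a Thursday, so the first Saturday is September 3.
1 February 2023 is a Wednesday, so the first Sunday is February 5.
Daylight saving runs 3 September 2022 – 5 February 2023; November 8, 2022 is inside that window, so Tareph Administrative Region is at UTC+10:15.
21:45 Tareph Administrative Region − 10h15m = 11:30 UTC.
1 November 2022 is a Tuesday, so the first Sunday is November 6.
1 March 2023 is a Wednesday, so the first Sunday is March 5.
At the standard offset (UTC+08:00), 11:30 UTC + 8h = 19:30 Quorin Station standard time.
The standard-time date in Quorin Station, November 8, 2022, lies within the daylight-saving period (6 November 2022 – 5 March 2023), so Quorin Station is on daylight time, UTC+09:00.
11:30 UTC + 9h = 20:30 Quorin Station.

20:30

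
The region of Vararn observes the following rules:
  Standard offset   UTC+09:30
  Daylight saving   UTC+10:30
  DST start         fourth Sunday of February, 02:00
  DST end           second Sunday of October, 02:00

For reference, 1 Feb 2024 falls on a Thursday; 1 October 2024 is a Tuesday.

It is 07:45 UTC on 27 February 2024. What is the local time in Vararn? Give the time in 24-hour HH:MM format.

18:15

1 February 2024 is a Thursday, so the first Sunday is February 4 and the fourth is February 25.
1 October 2024 is a Tuesday, so the first Sunday is October 6 and the second is October 13.
At the standard offset (UTC+09:30), 07:45 UTC + 9h30m = 17:15 Vararn standard time.
The standard-time date in Vararn, 27 February 2024, lies within the daylight-saving period (25 February – 13 October), so Vararn is on daylight time, UTC+10:30.
07:45 UTC + 10h30m = 18:15 local.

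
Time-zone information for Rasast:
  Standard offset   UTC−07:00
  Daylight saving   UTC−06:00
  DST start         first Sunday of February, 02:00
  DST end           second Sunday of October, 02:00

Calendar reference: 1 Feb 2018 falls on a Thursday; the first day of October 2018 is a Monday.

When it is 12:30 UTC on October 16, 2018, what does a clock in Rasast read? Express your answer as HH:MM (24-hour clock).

05:30

1 February 2018 is a Thursday, so the first Sunday is February 4.
1 October 2018 is a Monday, so the first Sunday is October 7 and the second is October 14.
At the standard offset (UTC−07:00), 12:30 UTC − 7h = 05:30 Rasast standard time.
Daylight saving runs 4 February – 14 October; the standard-time date in Rasast, October 16, 2018, is outside that window, so Rasast is on standard time at UTC−07:00.
12:30 UTC − 7h = 05:30 local.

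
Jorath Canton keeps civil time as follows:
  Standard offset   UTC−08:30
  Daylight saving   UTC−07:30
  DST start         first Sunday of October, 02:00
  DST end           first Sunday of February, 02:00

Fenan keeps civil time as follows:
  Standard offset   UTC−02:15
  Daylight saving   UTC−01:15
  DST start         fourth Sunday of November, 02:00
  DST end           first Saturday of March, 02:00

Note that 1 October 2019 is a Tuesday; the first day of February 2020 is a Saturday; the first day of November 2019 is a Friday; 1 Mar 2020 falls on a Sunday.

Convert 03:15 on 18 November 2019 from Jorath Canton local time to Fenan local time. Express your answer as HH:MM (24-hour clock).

08:30

1 October 2019 is a Tuesday, so the first Sunday is October 6.
1 February 2020 is a Saturday, so the first Sunday is February 2.
18 November 2019 lies within the daylight-saving period (6 October 2019 – 2 February 2020), so Jorath Canton is on daylight time, UTC−07:30.
03:15 Jorath Canton + 7h30m = 10:45 UTC.
1 November 2019 is a Friday, so the first Sunday is November 3 and the fourth is November 24.
1 March 2020 is a Sunday, so the first Saturday is March 7.
At the standard offset (UTC−02:15), 10:45 UTC − 2h15m = 08:30 Fenan standard time.
Daylight saving runs 24 November 2019 – 7 March 2020; the standard-time date in Fenan, 18 November 2019, is outside that window, so Fenan is on standard time at UTC−02:15.
10:45 UTC − 2h15m = 08:30 Fenan.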